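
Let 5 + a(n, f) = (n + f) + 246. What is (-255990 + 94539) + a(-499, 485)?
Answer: -161224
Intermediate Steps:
a(n, f) = 241 + f + n (a(n, f) = -5 + ((n + f) + 246) = -5 + ((f + n) + 246) = -5 + (246 + f + n) = 241 + f + n)
(-255990 + 94539) + a(-499, 485) = (-255990 + 94539) + (241 + 485 - 499) = -161451 + 227 = -161224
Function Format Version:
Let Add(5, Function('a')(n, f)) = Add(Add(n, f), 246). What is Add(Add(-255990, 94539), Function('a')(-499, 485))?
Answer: -161224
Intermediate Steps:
Function('a')(n, f) = Add(241, f, n) (Function('a')(n, f) = Add(-5, Add(Add(n, f), 246)) = Add(-5, Add(Add(f, n), 246)) = Add(-5, Add(246, f, n)) = Add(241, f, n))
Add(Add(-255990, 94539), Function('a')(-499, 485)) = Add(Add(-255990, 94539), Add(241, 485, -499)) = Add(-161451, 227) = -161224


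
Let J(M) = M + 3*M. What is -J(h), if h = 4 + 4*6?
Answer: -112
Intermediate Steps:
h = 28 (h = 4 + 24 = 28)
J(M) = 4*M
-J(h) = -4*28 = -1*112 = -112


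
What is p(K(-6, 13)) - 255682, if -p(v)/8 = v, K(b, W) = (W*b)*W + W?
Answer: -247674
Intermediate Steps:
K(b, W) = W + b*W² (K(b, W) = b*W² + W = W + b*W²)
p(v) = -8*v
p(K(-6, 13)) - 255682 = -104*(1 + 13*(-6)) - 255682 = -104*(1 - 78) - 255682 = -104*(-77) - 255682 = -8*(-1001) - 255682 = 8008 - 255682 = -247674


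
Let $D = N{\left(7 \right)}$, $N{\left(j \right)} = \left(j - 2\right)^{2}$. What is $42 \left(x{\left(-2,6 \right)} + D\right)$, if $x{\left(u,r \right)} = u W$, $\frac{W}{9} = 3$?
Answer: $-1218$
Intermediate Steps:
$W = 27$ ($W = 9 \cdot 3 = 27$)
$x{\left(u,r \right)} = 27 u$ ($x{\left(u,r \right)} = u 27 = 27 u$)
$N{\left(j \right)} = \left(-2 + j\right)^{2}$
$D = 25$ ($D = \left(-2 + 7\right)^{2} = 5^{2} = 25$)
$42 \left(x{\left(-2,6 \right)} + D\right) = 42 \left(27 \left(-2\right) + 25\right) = 42 \left(-54 + 25\right) = 42 \left(-29\right) = -1218$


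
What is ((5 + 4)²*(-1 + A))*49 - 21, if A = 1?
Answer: -21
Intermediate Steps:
((5 + 4)²*(-1 + A))*49 - 21 = ((5 + 4)²*(-1 + 1))*49 - 21 = (9²*0)*49 - 21 = (81*0)*49 - 21 = 0*49 - 21 = 0 - 21 = -21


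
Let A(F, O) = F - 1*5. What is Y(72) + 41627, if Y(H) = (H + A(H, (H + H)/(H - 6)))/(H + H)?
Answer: 5994427/144 ≈ 41628.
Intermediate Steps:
A(F, O) = -5 + F (A(F, O) = F - 5 = -5 + F)
Y(H) = (-5 + 2*H)/(2*H) (Y(H) = (H + (-5 + H))/(H + H) = (-5 + 2*H)/((2*H)) = (-5 + 2*H)*(1/(2*H)) = (-5 + 2*H)/(2*H))
Y(72) + 41627 = (-5/2 + 72)/72 + 41627 = (1/72)*(139/2) + 41627 = 139/144 + 41627 = 5994427/144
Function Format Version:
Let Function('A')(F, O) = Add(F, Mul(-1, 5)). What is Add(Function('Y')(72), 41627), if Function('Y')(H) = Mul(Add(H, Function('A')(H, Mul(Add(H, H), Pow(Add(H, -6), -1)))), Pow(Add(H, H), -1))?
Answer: Rational(5994427, 144) ≈ 41628.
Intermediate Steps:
Function('A')(F, O) = Add(-5, F) (Function('A')(F, O) = Add(F, -5) = Add(-5, F))
Function('Y')(H) = Mul(Rational(1, 2), Pow(H, -1), Add(-5, Mul(2, H))) (Function('Y')(H) = Mul(Add(H, Add(-5, H)), Pow(Add(H, H), -1)) = Mul(Add(-5, Mul(2, H)), Pow(Mul(2, H), -1)) = Mul(Add(-5, Mul(2, H)), Mul(Rational(1, 2), Pow(H, -1))) = Mul(Rational(1, 2), Pow(H, -1), Add(-5, Mul(2, H))))
Add(Function('Y')(72), 41627) = Add(Mul(Pow(72, -1), Add(Rational(-5, 2), 72)), 41627) = Add(Mul(Rational(1, 72), Rational(139, 2)), 41627) = Add(Rational(139, 144), 41627) = Rational(5994427, 144)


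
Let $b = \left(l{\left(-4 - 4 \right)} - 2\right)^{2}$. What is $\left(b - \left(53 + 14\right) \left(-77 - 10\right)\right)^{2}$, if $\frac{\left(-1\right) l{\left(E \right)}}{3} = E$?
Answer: $39853969$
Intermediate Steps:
$l{\left(E \right)} = - 3 E$
$b = 484$ ($b = \left(- 3 \left(-4 - 4\right) - 2\right)^{2} = \left(\left(-3\right) \left(-8\right) - 2\right)^{2} = \left(24 - 2\right)^{2} = 22^{2} = 484$)
$\left(b - \left(53 + 14\right) \left(-77 - 10\right)\right)^{2} = \left(484 - \left(53 + 14\right) \left(-77 - 10\right)\right)^{2} = \left(484 - 67 \left(-87\right)\right)^{2} = \left(484 - -5829\right)^{2} = \left(484 + 5829\right)^{2} = 6313^{2} = 39853969$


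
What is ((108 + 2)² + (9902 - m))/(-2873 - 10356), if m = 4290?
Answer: -17712/13229 ≈ -1.3389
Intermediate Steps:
((108 + 2)² + (9902 - m))/(-2873 - 10356) = ((108 + 2)² + (9902 - 1*4290))/(-2873 - 10356) = (110² + (9902 - 4290))/(-13229) = (12100 + 5612)*(-1/13229) = 17712*(-1/13229) = -17712/13229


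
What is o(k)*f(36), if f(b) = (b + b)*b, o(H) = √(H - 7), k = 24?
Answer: 2592*√17 ≈ 10687.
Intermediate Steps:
o(H) = √(-7 + H)
f(b) = 2*b² (f(b) = (2*b)*b = 2*b²)
o(k)*f(36) = √(-7 + 24)*(2*36²) = √17*(2*1296) = √17*2592 = 2592*√17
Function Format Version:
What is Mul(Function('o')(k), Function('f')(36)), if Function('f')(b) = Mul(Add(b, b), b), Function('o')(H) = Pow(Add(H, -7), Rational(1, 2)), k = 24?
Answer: Mul(2592, Pow(17, Rational(1, 2))) ≈ 10687.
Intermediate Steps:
Function('o')(H) = Pow(Add(-7, H), Rational(1, 2))
Function('f')(b) = Mul(2, Pow(b, 2)) (Function('f')(b) = Mul(Mul(2, b), b) = Mul(2, Pow(b, 2)))
Mul(Function('o')(k), Function('f')(36)) = Mul(Pow(Add(-7, 24), Rational(1, 2)), Mul(2, Pow(36, 2))) = Mul(Pow(17, Rational(1, 2)), Mul(2, 1296)) = Mul(Pow(17, Rational(1, 2)), 2592) = Mul(2592, Pow(17, Rational(1, 2)))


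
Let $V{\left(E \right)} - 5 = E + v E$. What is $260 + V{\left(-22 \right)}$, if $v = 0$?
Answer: $243$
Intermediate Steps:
$V{\left(E \right)} = 5 + E$ ($V{\left(E \right)} = 5 + \left(E + 0 E\right) = 5 + \left(E + 0\right) = 5 + E$)
$260 + V{\left(-22 \right)} = 260 + \left(5 - 22\right) = 260 - 17 = 243$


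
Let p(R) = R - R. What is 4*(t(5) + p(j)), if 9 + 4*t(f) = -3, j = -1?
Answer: -12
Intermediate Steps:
t(f) = -3 (t(f) = -9/4 + (1/4)*(-3) = -9/4 - 3/4 = -3)
p(R) = 0
4*(t(5) + p(j)) = 4*(-3 + 0) = 4*(-3) = -12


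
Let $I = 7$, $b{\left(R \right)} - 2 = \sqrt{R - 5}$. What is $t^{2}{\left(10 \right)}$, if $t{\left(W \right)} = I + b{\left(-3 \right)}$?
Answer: $73 + 36 i \sqrt{2} \approx 73.0 + 50.912 i$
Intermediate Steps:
$b{\left(R \right)} = 2 + \sqrt{-5 + R}$ ($b{\left(R \right)} = 2 + \sqrt{R - 5} = 2 + \sqrt{-5 + R}$)
$t{\left(W \right)} = 9 + 2 i \sqrt{2}$ ($t{\left(W \right)} = 7 + \left(2 + \sqrt{-5 - 3}\right) = 7 + \left(2 + \sqrt{-8}\right) = 7 + \left(2 + 2 i \sqrt{2}\right) = 9 + 2 i \sqrt{2}$)
$t^{2}{\left(10 \right)} = \left(9 + 2 i \sqrt{2}\right)^{2}$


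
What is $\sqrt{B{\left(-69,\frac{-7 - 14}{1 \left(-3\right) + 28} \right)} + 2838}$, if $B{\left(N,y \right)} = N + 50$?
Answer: $\sqrt{2819} \approx 53.094$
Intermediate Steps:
$B{\left(N,y \right)} = 50 + N$
$\sqrt{B{\left(-69,\frac{-7 - 14}{1 \left(-3\right) + 28} \right)} + 2838} = \sqrt{\left(50 - 69\right) + 2838} = \sqrt{-19 + 2838} = \sqrt{2819}$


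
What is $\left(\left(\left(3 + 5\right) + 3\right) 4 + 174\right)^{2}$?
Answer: $47524$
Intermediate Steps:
$\left(\left(\left(3 + 5\right) + 3\right) 4 + 174\right)^{2} = \left(\left(8 + 3\right) 4 + 174\right)^{2} = \left(11 \cdot 4 + 174\right)^{2} = \left(44 + 174\right)^{2} = 218^{2} = 47524$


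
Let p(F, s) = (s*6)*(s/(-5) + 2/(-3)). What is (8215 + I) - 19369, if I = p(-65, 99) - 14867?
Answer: -190891/5 ≈ -38178.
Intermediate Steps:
p(F, s) = 6*s*(-2/3 - s/5) (p(F, s) = (6*s)*(s*(-1/5) + 2*(-1/3)) = (6*s)*(-s/5 - 2/3) = (6*s)*(-2/3 - s/5) = 6*s*(-2/3 - s/5))
I = -135121/5 (I = -2/5*99*(10 + 3*99) - 14867 = -2/5*99*(10 + 297) - 14867 = -2/5*99*307 - 14867 = -60786/5 - 14867 = -135121/5 ≈ -27024.)
(8215 + I) - 19369 = (8215 - 135121/5) - 19369 = -94046/5 - 19369 = -190891/5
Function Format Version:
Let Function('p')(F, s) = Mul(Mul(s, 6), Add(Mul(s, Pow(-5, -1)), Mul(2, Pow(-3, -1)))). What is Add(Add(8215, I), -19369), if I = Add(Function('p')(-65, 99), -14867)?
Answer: Rational(-190891, 5) ≈ -38178.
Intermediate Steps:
Function('p')(F, s) = Mul(6, s, Add(Rational(-2, 3), Mul(Rational(-1, 5), s))) (Function('p')(F, s) = Mul(Mul(6, s), Add(Mul(s, Rational(-1, 5)), Mul(2, Rational(-1, 3)))) = Mul(Mul(6, s), Add(Mul(Rational(-1, 5), s), Rational(-2, 3))) = Mul(Mul(6, s), Add(Rational(-2, 3), Mul(Rational(-1, 5), s))) = Mul(6, s, Add(Rational(-2, 3), Mul(Rational(-1, 5), s))))
I = Rational(-135121, 5) (I = Add(Mul(Rational(-2, 5), 99, Add(10, Mul(3, 99))), -14867) = Add(Mul(Rational(-2, 5), 99, Add(10, 297)), -14867) = Add(Mul(Rational(-2, 5), 99, 307), -14867) = Add(Rational(-60786, 5), -14867) = Rational(-135121, 5) ≈ -27024.)
Add(Add(8215, I), -19369) = Add(Add(8215, Rational(-135121, 5)), -19369) = Add(Rational(-94046, 5), -19369) = Rational(-190891, 5)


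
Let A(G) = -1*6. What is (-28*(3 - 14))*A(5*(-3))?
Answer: -1848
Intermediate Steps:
A(G) = -6
(-28*(3 - 14))*A(5*(-3)) = -28*(3 - 14)*(-6) = -28*(-11)*(-6) = 308*(-6) = -1848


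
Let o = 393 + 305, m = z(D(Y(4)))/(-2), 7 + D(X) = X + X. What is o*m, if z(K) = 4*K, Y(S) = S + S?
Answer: -12564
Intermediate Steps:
Y(S) = 2*S
D(X) = -7 + 2*X (D(X) = -7 + (X + X) = -7 + 2*X)
m = -18 (m = (4*(-7 + 2*(2*4)))/(-2) = (4*(-7 + 2*8))*(-½) = (4*(-7 + 16))*(-½) = (4*9)*(-½) = 36*(-½) = -18)
o = 698
o*m = 698*(-18) = -12564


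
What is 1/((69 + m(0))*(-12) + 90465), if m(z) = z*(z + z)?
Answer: 1/89637 ≈ 1.1156e-5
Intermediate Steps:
m(z) = 2*z² (m(z) = z*(2*z) = 2*z²)
1/((69 + m(0))*(-12) + 90465) = 1/((69 + 2*0²)*(-12) + 90465) = 1/((69 + 2*0)*(-12) + 90465) = 1/((69 + 0)*(-12) + 90465) = 1/(69*(-12) + 90465) = 1/(-828 + 90465) = 1/89637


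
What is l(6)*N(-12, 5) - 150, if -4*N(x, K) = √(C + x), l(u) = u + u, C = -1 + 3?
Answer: -150 - 3*I*√10 ≈ -150.0 - 9.4868*I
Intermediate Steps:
C = 2
l(u) = 2*u
N(x, K) = -√(2 + x)/4
l(6)*N(-12, 5) - 150 = (2*6)*(-√(2 - 12)/4) - 150 = 12*(-I*√10/4) - 150 = -3*I*√10 - 150 = -150 - 3*I*√10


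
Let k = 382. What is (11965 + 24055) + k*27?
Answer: 46334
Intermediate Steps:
(11965 + 24055) + k*27 = (11965 + 24055) + 382*27 = 36020 + 10314 = 46334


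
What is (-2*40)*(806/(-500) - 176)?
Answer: 355224/25 ≈ 14209.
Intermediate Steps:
(-2*40)*(806/(-500) - 176) = -80*(806*(-1/500) - 176) = -80*(-403/250 - 176) = -80*(-44403/250) = 355224/25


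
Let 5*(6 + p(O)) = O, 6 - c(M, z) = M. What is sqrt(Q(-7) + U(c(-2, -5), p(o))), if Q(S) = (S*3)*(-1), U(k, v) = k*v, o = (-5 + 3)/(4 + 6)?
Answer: I*sqrt(683)/5 ≈ 5.2269*I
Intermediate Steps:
o = -1/5 (o = -2/10 = -2*1/10 = -1/5 ≈ -0.20000)
c(M, z) = 6 - M
p(O) = -6 + O/5
Q(S) = -3*S (Q(S) = (3*S)*(-1) = -3*S)
sqrt(Q(-7) + U(c(-2, -5), p(o))) = sqrt(-3*(-7) + (6 - 1*(-2))*(-6 + (1/5)*(-1/5))) = sqrt(21 + (6 + 2)*(-6 - 1/25)) = sqrt(21 + 8*(-151/25)) = sqrt(21 - 1208/25) = sqrt(-683/25) = I*sqrt(683)/5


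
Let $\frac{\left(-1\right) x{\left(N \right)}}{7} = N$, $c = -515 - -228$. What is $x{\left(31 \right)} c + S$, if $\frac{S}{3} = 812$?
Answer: $64715$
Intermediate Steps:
$S = 2436$ ($S = 3 \cdot 812 = 2436$)
$c = -287$ ($c = -515 + 228 = -287$)
$x{\left(N \right)} = - 7 N$
$x{\left(31 \right)} c + S = \left(-7\right) 31 \left(-287\right) + 2436 = \left(-217\right) \left(-287\right) + 2436 = 62279 + 2436 = 64715$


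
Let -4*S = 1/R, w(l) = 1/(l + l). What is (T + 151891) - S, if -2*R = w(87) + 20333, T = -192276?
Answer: -142879828142/3537943 ≈ -40385.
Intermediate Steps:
w(l) = 1/(2*l)
R = -3537943/348 (R = -((½)/87 + 20333)/2 = -((½)*(1/87) + 20333)/2 = -(1/174 + 20333)/2 = -½*3537943/174 = -3537943/348 ≈ -10167.)
S = 87/3537943 (S = -1/(4*(-3537943/348)) = -¼*(-348/3537943) = 87/3537943 ≈ 2.4591e-5)
(T + 151891) - S = (-192276 + 151891) - 1*87/3537943 = -40385 - 87/3537943 = -142879828142/3537943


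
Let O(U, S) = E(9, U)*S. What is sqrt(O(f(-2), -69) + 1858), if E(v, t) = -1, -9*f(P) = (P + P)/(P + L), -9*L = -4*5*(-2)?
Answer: sqrt(1927) ≈ 43.898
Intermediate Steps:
L = -40/9 (L = -(-4*5)*(-2)/9 = -(-20)*(-2)/9 = -1/9*40 = -40/9 ≈ -4.4444)
f(P) = -2*P/(9*(-40/9 + P)) (f(P) = -(P + P)/(9*(P - 40/9)) = -2*P/(9*(-40/9 + P)))
O(U, S) = -S
sqrt(O(f(-2), -69) + 1858) = sqrt(-1*(-69) + 1858) = sqrt(69 + 1858) = sqrt(1927)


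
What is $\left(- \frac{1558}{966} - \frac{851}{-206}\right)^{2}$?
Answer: $\frac{62779812481}{9899852004} \approx 6.3415$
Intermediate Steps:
$\left(- \frac{1558}{966} - \frac{851}{-206}\right)^{2} = \left(\left(-1558\right) \frac{1}{966} - - \frac{851}{206}\right)^{2} = \left(- \frac{779}{483} + \frac{851}{206}\right)^{2} = \left(\frac{250559}{99498}\right)^{2} = \frac{62779812481}{9899852004}$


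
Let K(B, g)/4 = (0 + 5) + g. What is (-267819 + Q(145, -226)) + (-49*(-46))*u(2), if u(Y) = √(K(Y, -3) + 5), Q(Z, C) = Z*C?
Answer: -300589 + 2254*√13 ≈ -2.9246e+5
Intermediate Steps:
K(B, g) = 20 + 4*g (K(B, g) = 4*((0 + 5) + g) = 4*(5 + g) = 20 + 4*g)
Q(Z, C) = C*Z
u(Y) = √13 (u(Y) = √((20 + 4*(-3)) + 5) = √((20 - 12) + 5) = √(8 + 5) = √13)
(-267819 + Q(145, -226)) + (-49*(-46))*u(2) = (-267819 - 226*145) + (-49*(-46))*√13 = (-267819 - 32770) + 2254*√13 = -300589 + 2254*√13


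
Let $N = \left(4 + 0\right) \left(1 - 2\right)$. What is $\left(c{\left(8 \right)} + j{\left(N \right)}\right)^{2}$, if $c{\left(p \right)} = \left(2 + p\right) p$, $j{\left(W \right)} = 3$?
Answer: $6889$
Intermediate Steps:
$N = -4$ ($N = 4 \left(-1\right) = -4$)
$c{\left(p \right)} = p \left(2 + p\right)$
$\left(c{\left(8 \right)} + j{\left(N \right)}\right)^{2} = \left(8 \left(2 + 8\right) + 3\right)^{2} = \left(8 \cdot 10 + 3\right)^{2} = \left(80 + 3\right)^{2} = 83^{2} = 6889$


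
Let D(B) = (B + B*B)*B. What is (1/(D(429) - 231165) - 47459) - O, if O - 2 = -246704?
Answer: 15721560805996/78906465 ≈ 1.9924e+5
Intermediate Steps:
O = -246702 (O = 2 - 246704 = -246702)
D(B) = B*(B + B²) (D(B) = (B + B²)*B = B*(B + B²))
(1/(D(429) - 231165) - 47459) - O = (1/(429²*(1 + 429) - 231165) - 47459) - 1*(-246702) = (1/(184041*430 - 231165) - 47459) + 246702 = (1/(79137630 - 231165) - 47459) + 246702 = (1/78906465 - 47459) + 246702 = -3744821922434/78906465 + 246702 = 15721560805996/78906465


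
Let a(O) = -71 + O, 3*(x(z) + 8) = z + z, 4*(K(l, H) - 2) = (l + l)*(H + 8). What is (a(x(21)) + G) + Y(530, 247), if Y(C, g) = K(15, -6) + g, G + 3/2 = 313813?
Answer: 628021/2 ≈ 3.1401e+5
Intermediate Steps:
G = 627623/2 (G = -3/2 + 313813 = 627623/2 ≈ 3.1381e+5)
K(l, H) = 2 + l*(8 + H)/2 (K(l, H) = 2 + ((l + l)*(H + 8))/4 = 2 + ((2*l)*(8 + H))/4 = 2 + (2*l*(8 + H))/4 = 2 + l*(8 + H)/2)
x(z) = -8 + 2*z/3 (x(z) = -8 + (z + z)/3 = -8 + (2*z)/3 = -8 + 2*z/3)
Y(C, g) = 17 + g (Y(C, g) = (2 + 4*15 + (1/2)*(-6)*15) + g = (2 + 60 - 45) + g = 17 + g)
(a(x(21)) + G) + Y(530, 247) = ((-71 + (-8 + (2/3)*21)) + 627623/2) + (17 + 247) = ((-71 + (-8 + 14)) + 627623/2) + 264 = ((-71 + 6) + 627623/2) + 264 = (-65 + 627623/2) + 264 = 627493/2 + 264 = 628021/2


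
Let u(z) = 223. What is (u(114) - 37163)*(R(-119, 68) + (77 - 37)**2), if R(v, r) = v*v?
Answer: -582211340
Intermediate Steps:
R(v, r) = v**2
(u(114) - 37163)*(R(-119, 68) + (77 - 37)**2) = (223 - 37163)*((-119)**2 + (77 - 37)**2) = -36940*(14161 + 40**2) = -36940*(14161 + 1600) = -36940*15761 = -582211340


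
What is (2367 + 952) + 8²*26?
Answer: 4983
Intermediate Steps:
(2367 + 952) + 8²*26 = 3319 + 64*26 = 3319 + 1664 = 4983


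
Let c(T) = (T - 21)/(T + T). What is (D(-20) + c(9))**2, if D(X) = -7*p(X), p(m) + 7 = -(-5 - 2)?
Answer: 4/9 ≈ 0.44444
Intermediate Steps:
p(m) = 0 (p(m) = -7 - (-5 - 2) = -7 - 1*(-7) = -7 + 7 = 0)
c(T) = (-21 + T)/(2*T) (c(T) = (-21 + T)/((2*T)) = (-21 + T)*(1/(2*T)) = (-21 + T)/(2*T))
D(X) = 0 (D(X) = -7*0 = 0)
(D(-20) + c(9))**2 = (0 + (1/2)*(-21 + 9)/9)**2 = (0 + (1/2)*(1/9)*(-12))**2 = (0 - 2/3)**2 = (-2/3)**2 = 4/9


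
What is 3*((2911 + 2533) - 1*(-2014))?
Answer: 22374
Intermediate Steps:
3*((2911 + 2533) - 1*(-2014)) = 3*(5444 + 2014) = 3*7458 = 22374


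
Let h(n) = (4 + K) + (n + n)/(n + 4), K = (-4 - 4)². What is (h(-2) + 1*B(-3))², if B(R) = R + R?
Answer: 3600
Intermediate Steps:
B(R) = 2*R
K = 64 (K = (-8)² = 64)
h(n) = 68 + 2*n/(4 + n) (h(n) = (4 + 64) + (n + n)/(n + 4) = 68 + (2*n)/(4 + n) = 68 + 2*n/(4 + n))
(h(-2) + 1*B(-3))² = (2*(136 + 35*(-2))/(4 - 2) + 1*(2*(-3)))² = (2*(136 - 70)/2 + 1*(-6))² = (2*(½)*66 - 6)² = (66 - 6)² = 60² = 3600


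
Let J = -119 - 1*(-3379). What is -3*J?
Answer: -9780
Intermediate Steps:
J = 3260 (J = -119 + 3379 = 3260)
-3*J = -3*3260 = -9780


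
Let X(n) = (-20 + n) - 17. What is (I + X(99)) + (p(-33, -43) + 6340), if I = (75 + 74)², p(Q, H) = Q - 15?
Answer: 28555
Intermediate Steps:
X(n) = -37 + n
p(Q, H) = -15 + Q
I = 22201 (I = 149² = 22201)
(I + X(99)) + (p(-33, -43) + 6340) = (22201 + (-37 + 99)) + ((-15 - 33) + 6340) = (22201 + 62) + (-48 + 6340) = 22263 + 6292 = 28555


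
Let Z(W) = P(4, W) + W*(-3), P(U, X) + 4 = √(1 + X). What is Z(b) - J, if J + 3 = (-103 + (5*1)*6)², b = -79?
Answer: -5093 + I*√78 ≈ -5093.0 + 8.8318*I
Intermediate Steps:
P(U, X) = -4 + √(1 + X)
Z(W) = -4 + √(1 + W) - 3*W (Z(W) = (-4 + √(1 + W)) + W*(-3) = (-4 + √(1 + W)) - 3*W = -4 + √(1 + W) - 3*W)
J = 5326 (J = -3 + (-103 + (5*1)*6)² = -3 + (-103 + 5*6)² = -3 + (-103 + 30)² = -3 + (-73)² = -3 + 5329 = 5326)
Z(b) - J = (-4 + √(1 - 79) - 3*(-79)) - 1*5326 = (-4 + √(-78) + 237) - 5326 = (-4 + I*√78 + 237) - 5326 = (233 + I*√78) - 5326 = -5093 + I*√78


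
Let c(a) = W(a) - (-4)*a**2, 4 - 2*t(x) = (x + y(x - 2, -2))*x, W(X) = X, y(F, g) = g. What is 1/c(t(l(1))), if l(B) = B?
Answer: 2/55 ≈ 0.036364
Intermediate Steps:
t(x) = 2 - x*(-2 + x)/2 (t(x) = 2 - (x - 2)*x/2 = 2 - (-2 + x)*x/2 = 2 - x*(-2 + x)/2)
c(a) = a + 4*a**2 (c(a) = a - (-4)*a**2 = a + 4*a**2)
1/c(t(l(1))) = 1/((2 + 1 - 1/2*1**2)*(1 + 4*(2 + 1 - 1/2*1**2))) = 1/((2 + 1 - 1/2*1)*(1 + 4*(2 + 1 - 1/2*1))) = 1/((2 + 1 - 1/2)*(1 + 4*(2 + 1 - 1/2))) = 1/(5*(1 + 4*(5/2))/2) = 1/(5*(1 + 10)/2) = 1/((5/2)*11) = 1/(55/2) = 2/55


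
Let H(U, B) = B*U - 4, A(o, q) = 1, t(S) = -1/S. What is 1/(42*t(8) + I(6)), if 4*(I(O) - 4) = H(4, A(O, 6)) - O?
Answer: -4/11 ≈ -0.36364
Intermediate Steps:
H(U, B) = -4 + B*U
I(O) = 4 - O/4 (I(O) = 4 + ((-4 + 1*4) - O)/4 = 4 + ((-4 + 4) - O)/4 = 4 + (0 - O)/4 = 4 + (-O)/4 = 4 - O/4)
1/(42*t(8) + I(6)) = 1/(42*(-1/8) + (4 - ¼*6)) = 1/(42*(-1*⅛) + (4 - 3/2)) = 1/(42*(-⅛) + 5/2) = 1/(-21/4 + 5/2) = 1/(-11/4) = -4/11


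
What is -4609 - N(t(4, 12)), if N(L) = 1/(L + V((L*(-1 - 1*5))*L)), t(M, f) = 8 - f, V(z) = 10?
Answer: -27655/6 ≈ -4609.2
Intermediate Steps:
N(L) = 1/(10 + L) (N(L) = 1/(L + 10) = 1/(10 + L))
-4609 - N(t(4, 12)) = -4609 - 1/(10 + (8 - 1*12)) = -4609 - 1/(10 + (8 - 12)) = -4609 - 1/(10 - 4) = -4609 - 1/6 = -4609 - 1*⅙ = -4609 - ⅙ = -27655/6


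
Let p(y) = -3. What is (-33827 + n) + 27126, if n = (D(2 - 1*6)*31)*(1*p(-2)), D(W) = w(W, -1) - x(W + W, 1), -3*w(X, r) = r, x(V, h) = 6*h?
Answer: -6174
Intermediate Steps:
w(X, r) = -r/3
D(W) = -17/3 (D(W) = -⅓*(-1) - 6 = ⅓ - 1*6 = ⅓ - 6 = -17/3)
n = 527 (n = (-17/3*31)*(1*(-3)) = -527/3*(-3) = 527)
(-33827 + n) + 27126 = (-33827 + 527) + 27126 = -33300 + 27126 = -6174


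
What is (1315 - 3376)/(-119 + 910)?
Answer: -2061/791 ≈ -2.6056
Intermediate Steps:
(1315 - 3376)/(-119 + 910) = -2061/791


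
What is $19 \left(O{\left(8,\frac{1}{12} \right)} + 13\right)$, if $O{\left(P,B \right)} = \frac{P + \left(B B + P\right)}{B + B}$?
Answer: $\frac{49723}{24} \approx 2071.8$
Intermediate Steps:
$O{\left(P,B \right)} = \frac{B^{2} + 2 P}{2 B}$ ($O{\left(P,B \right)} = \frac{P + \left(B^{2} + P\right)}{2 B} = \left(P + \left(P + B^{2}\right)\right) \frac{1}{2 B} = \left(B^{2} + 2 P\right) \frac{1}{2 B} = \frac{B^{2} + 2 P}{2 B}$)
$19 \left(O{\left(8,\frac{1}{12} \right)} + 13\right) = 19 \left(\left(\frac{1}{2 \cdot 12} + \frac{8}{\frac{1}{12}}\right) + 13\right) = 19 \left(\left(\frac{1}{2} \cdot \frac{1}{12} + 8 \frac{1}{\frac{1}{12}}\right) + 13\right) = 19 \left(\left(\frac{1}{24} + 8 \cdot 12\right) + 13\right) = 19 \left(\left(\frac{1}{24} + 96\right) + 13\right) = 19 \left(\frac{2305}{24} + 13\right) = 19 \cdot \frac{2617}{24} = \frac{49723}{24}$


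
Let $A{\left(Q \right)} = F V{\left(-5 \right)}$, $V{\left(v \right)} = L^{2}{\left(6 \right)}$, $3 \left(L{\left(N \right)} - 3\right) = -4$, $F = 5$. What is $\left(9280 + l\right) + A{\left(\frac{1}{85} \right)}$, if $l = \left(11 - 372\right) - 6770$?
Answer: $\frac{19466}{9} \approx 2162.9$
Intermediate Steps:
$L{\left(N \right)} = \frac{5}{3}$ ($L{\left(N \right)} = 3 + \frac{1}{3} \left(-4\right) = 3 - \frac{4}{3} = \frac{5}{3}$)
$V{\left(v \right)} = \frac{25}{9}$ ($V{\left(v \right)} = \left(\frac{5}{3}\right)^{2} = \frac{25}{9}$)
$l = -7131$ ($l = \left(11 - 372\right) - 6770 = -361 - 6770 = -7131$)
$A{\left(Q \right)} = \frac{125}{9}$ ($A{\left(Q \right)} = 5 \cdot \frac{25}{9} = \frac{125}{9}$)
$\left(9280 + l\right) + A{\left(\frac{1}{85} \right)} = \left(9280 - 7131\right) + \frac{125}{9} = 2149 + \frac{125}{9} = \frac{19466}{9}$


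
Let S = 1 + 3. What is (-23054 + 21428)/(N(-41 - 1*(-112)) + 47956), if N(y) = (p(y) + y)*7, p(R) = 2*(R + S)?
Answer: -542/16501 ≈ -0.032847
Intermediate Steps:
S = 4
p(R) = 8 + 2*R (p(R) = 2*(R + 4) = 2*(4 + R) = 8 + 2*R)
N(y) = 56 + 21*y (N(y) = ((8 + 2*y) + y)*7 = (8 + 3*y)*7 = 56 + 21*y)
(-23054 + 21428)/(N(-41 - 1*(-112)) + 47956) = (-23054 + 21428)/((56 + 21*(-41 - 1*(-112))) + 47956) = -1626/((56 + 21*(-41 + 112)) + 47956) = -1626/((56 + 21*71) + 47956) = -1626/((56 + 1491) + 47956) = -1626/(1547 + 47956) = -1626/49503 = -1626*1/49503 = -542/16501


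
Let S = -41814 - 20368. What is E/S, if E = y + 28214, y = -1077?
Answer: -27137/62182 ≈ -0.43641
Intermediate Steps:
S = -62182
E = 27137 (E = -1077 + 28214 = 27137)
E/S = 27137/(-62182) = 27137*(-1/62182) = -27137/62182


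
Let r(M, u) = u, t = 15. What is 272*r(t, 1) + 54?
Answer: 326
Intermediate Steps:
272*r(t, 1) + 54 = 272*1 + 54 = 272 + 54 = 326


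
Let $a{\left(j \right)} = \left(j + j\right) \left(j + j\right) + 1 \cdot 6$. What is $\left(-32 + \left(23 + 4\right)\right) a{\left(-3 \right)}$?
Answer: $-210$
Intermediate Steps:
$a{\left(j \right)} = 6 + 4 j^{2}$ ($a{\left(j \right)} = 2 j 2 j + 6 = 4 j^{2} + 6 = 6 + 4 j^{2}$)
$\left(-32 + \left(23 + 4\right)\right) a{\left(-3 \right)} = \left(-32 + \left(23 + 4\right)\right) \left(6 + 4 \left(-3\right)^{2}\right) = \left(-32 + 27\right) \left(6 + 4 \cdot 9\right) = - 5 \left(6 + 36\right) = \left(-5\right) 42 = -210$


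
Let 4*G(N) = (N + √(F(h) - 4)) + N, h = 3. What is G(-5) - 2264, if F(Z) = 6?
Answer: -4533/2 + √2/4 ≈ -2266.1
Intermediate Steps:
G(N) = N/2 + √2/4 (G(N) = ((N + √(6 - 4)) + N)/4 = ((N + √2) + N)/4 = (√2 + 2*N)/4 = N/2 + √2/4)
G(-5) - 2264 = ((½)*(-5) + √2/4) - 2264 = (-5/2 + √2/4) - 2264 = -4533/2 + √2/4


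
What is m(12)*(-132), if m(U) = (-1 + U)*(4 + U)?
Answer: -23232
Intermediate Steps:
m(12)*(-132) = (-4 + 12² + 3*12)*(-132) = (-4 + 144 + 36)*(-132) = 176*(-132) = -23232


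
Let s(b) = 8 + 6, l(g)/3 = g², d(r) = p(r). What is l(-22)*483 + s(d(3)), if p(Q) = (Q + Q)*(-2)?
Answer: 701330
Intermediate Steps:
p(Q) = -4*Q (p(Q) = (2*Q)*(-2) = -4*Q)
d(r) = -4*r
l(g) = 3*g²
s(b) = 14
l(-22)*483 + s(d(3)) = (3*(-22)²)*483 + 14 = (3*484)*483 + 14 = 1452*483 + 14 = 701316 + 14 = 701330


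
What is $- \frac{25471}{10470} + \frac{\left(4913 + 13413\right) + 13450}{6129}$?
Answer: $\frac{19620329}{7130070} \approx 2.7518$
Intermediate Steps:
$- \frac{25471}{10470} + \frac{\left(4913 + 13413\right) + 13450}{6129} = \left(-25471\right) \frac{1}{10470} + \left(18326 + 13450\right) \frac{1}{6129} = - \frac{25471}{10470} + 31776 \cdot \frac{1}{6129} = - \frac{25471}{10470} + \frac{10592}{2043} = \frac{19620329}{7130070}$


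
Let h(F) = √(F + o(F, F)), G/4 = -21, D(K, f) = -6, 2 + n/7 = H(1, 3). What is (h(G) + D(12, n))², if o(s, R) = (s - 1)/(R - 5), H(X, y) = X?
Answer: (534 - I*√657799)²/7921 ≈ -47.045 - 109.35*I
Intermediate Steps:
n = -7 (n = -14 + 7*1 = -14 + 7 = -7)
o(s, R) = (-1 + s)/(-5 + R)
G = -84 (G = 4*(-21) = -84)
h(F) = √(F + (-1 + F)/(-5 + F))
(h(G) + D(12, n))² = (√((-1 - 84 - 84*(-5 - 84))/(-5 - 84)) - 6)² = (√((-1 - 84 - 84*(-89))/(-89)) - 6)² = (√(-(-1 - 84 + 7476)/89) - 6)² = (√(-1/89*7391) - 6)² = (√(-7391/89) - 6)² = (I*√657799/89 - 6)² = (-6 + I*√657799/89)²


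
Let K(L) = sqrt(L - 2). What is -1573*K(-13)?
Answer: -1573*I*sqrt(15) ≈ -6092.2*I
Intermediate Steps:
K(L) = sqrt(-2 + L)
-1573*K(-13) = -1573*sqrt(-2 - 13) = -1573*I*sqrt(15)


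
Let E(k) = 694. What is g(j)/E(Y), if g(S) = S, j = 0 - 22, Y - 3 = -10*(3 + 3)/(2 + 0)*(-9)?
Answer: -11/347 ≈ -0.031700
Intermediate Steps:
Y = 273 (Y = 3 - 10*(3 + 3)/(2 + 0)*(-9) = 3 - 60/2*(-9) = 3 - 10*3*(-9) = 3 - 30*(-9) = 3 + 270 = 273)
j = -22
g(j)/E(Y) = -22/694 = -22*1/694 = -11/347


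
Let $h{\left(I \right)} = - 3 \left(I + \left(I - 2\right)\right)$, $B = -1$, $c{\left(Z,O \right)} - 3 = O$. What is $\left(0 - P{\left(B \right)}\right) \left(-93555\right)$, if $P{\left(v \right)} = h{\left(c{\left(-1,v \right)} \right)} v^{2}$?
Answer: $-561330$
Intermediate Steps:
$c{\left(Z,O \right)} = 3 + O$
$h{\left(I \right)} = 6 - 6 I$ ($h{\left(I \right)} = - 3 \left(I + \left(-2 + I\right)\right) = - 3 \left(-2 + 2 I\right) = 6 - 6 I$)
$P{\left(v \right)} = v^{2} \left(-12 - 6 v\right)$ ($P{\left(v \right)} = \left(6 - 6 \left(3 + v\right)\right) v^{2} = \left(6 - \left(18 + 6 v\right)\right) v^{2} = \left(-12 - 6 v\right) v^{2} = v^{2} \left(-12 - 6 v\right)$)
$\left(0 - P{\left(B \right)}\right) \left(-93555\right) = \left(0 - 6 \left(-1\right)^{2} \left(-2 - -1\right)\right) \left(-93555\right) = \left(0 - 6 \cdot 1 \left(-2 + 1\right)\right) \left(-93555\right) = \left(0 - 6 \cdot 1 \left(-1\right)\right) \left(-93555\right) = \left(0 - -6\right) \left(-93555\right) = \left(0 + 6\right) \left(-93555\right) = 6 \left(-93555\right) = -561330$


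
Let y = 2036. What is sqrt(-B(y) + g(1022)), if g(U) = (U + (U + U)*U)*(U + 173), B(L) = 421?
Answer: 3*sqrt(277504181) ≈ 49975.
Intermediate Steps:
g(U) = (173 + U)*(U + 2*U**2) (g(U) = (U + (2*U)*U)*(173 + U) = (U + 2*U**2)*(173 + U) = (173 + U)*(U + 2*U**2))
sqrt(-B(y) + g(1022)) = sqrt(-1*421 + 1022*(173 + 2*1022**2 + 347*1022)) = sqrt(-421 + 1022*(173 + 2*1044484 + 354634)) = sqrt(-421 + 1022*(173 + 2088968 + 354634)) = sqrt(-421 + 1022*2443775) = sqrt(-421 + 2497538050) = sqrt(2497537629) = 3*sqrt(277504181)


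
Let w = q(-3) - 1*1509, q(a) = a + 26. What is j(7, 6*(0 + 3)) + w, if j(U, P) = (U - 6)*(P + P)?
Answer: -1450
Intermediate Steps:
q(a) = 26 + a
j(U, P) = 2*P*(-6 + U) (j(U, P) = (-6 + U)*(2*P) = 2*P*(-6 + U))
w = -1486 (w = (26 - 3) - 1*1509 = 23 - 1509 = -1486)
j(7, 6*(0 + 3)) + w = 2*(6*(0 + 3))*(-6 + 7) - 1486 = 2*(6*3)*1 - 1486 = 2*18*1 - 1486 = 36 - 1486 = -1450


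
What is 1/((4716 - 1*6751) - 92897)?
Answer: -1/94932 ≈ -1.0534e-5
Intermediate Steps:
1/((4716 - 1*6751) - 92897) = 1/((4716 - 6751) - 92897) = 1/(-2035 - 92897) = 1/(-94932) = -1/94932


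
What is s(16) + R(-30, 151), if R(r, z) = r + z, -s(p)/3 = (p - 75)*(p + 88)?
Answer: 18529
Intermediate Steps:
s(p) = -3*(-75 + p)*(88 + p) (s(p) = -3*(p - 75)*(p + 88) = -3*(-75 + p)*(88 + p))
s(16) + R(-30, 151) = (19800 - 39*16 - 3*16**2) + (-30 + 151) = (19800 - 624 - 3*256) + 121 = (19800 - 624 - 768) + 121 = 18408 + 121 = 18529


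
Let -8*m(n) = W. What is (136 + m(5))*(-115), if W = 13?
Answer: -123625/8 ≈ -15453.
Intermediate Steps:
m(n) = -13/8 (m(n) = -⅛*13 = -13/8)
(136 + m(5))*(-115) = (136 - 13/8)*(-115) = (1075/8)*(-115) = -123625/8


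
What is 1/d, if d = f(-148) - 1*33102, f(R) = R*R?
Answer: -1/11198 ≈ -8.9302e-5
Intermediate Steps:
f(R) = R²
d = -11198 (d = (-148)² - 1*33102 = 21904 - 33102 = -11198)
1/d = 1/(-11198) = -1/11198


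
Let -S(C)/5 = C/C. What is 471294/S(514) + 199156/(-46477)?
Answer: -21905327018/232385 ≈ -94263.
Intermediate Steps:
S(C) = -5 (S(C) = -5*C/C = -5*1 = -5)
471294/S(514) + 199156/(-46477) = 471294/(-5) + 199156/(-46477) = 471294*(-1/5) + 199156*(-1/46477) = -471294/5 - 199156/46477 = -21905327018/232385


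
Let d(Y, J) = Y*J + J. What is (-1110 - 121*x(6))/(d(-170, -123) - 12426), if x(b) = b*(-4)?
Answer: 598/2787 ≈ 0.21457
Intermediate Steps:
d(Y, J) = J + J*Y (d(Y, J) = J*Y + J = J + J*Y)
x(b) = -4*b
(-1110 - 121*x(6))/(d(-170, -123) - 12426) = (-1110 - (-484)*6)/(-123*(1 - 170) - 12426) = (-1110 - 121*(-24))/(-123*(-169) - 12426) = (-1110 + 2904)/(20787 - 12426) = 1794/8361 = 1794*(1/8361) = 598/2787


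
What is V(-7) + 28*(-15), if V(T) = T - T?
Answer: -420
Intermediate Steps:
V(T) = 0
V(-7) + 28*(-15) = 0 + 28*(-15) = 0 - 420 = -420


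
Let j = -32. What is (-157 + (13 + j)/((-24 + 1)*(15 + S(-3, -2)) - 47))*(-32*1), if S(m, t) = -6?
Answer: 637744/127 ≈ 5021.6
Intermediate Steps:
(-157 + (13 + j)/((-24 + 1)*(15 + S(-3, -2)) - 47))*(-32*1) = (-157 + (13 - 32)/((-24 + 1)*(15 - 6) - 47))*(-32*1) = (-157 - 19/(-23*9 - 47))*(-32) = (-157 - 19/(-207 - 47))*(-32) = (-157 - 19/(-254))*(-32) = (-157 - 19*(-1/254))*(-32) = (-157 + 19/254)*(-32) = -39859/254*(-32) = 637744/127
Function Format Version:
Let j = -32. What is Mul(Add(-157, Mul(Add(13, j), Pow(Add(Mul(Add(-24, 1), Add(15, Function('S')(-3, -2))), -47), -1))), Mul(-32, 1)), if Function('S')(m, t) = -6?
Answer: Rational(637744, 127) ≈ 5021.6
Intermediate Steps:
Mul(Add(-157, Mul(Add(13, j), Pow(Add(Mul(Add(-24, 1), Add(15, Function('S')(-3, -2))), -47), -1))), Mul(-32, 1)) = Mul(Add(-157, Mul(Add(13, -32), Pow(Add(Mul(Add(-24, 1), Add(15, -6)), -47), -1))), Mul(-32, 1)) = Mul(Add(-157, Mul(-19, Pow(Add(Mul(-23, 9), -47), -1))), -32) = Mul(Add(-157, Mul(-19, Pow(Add(-207, -47), -1))), -32) = Mul(Add(-157, Mul(-19, Pow(-254, -1))), -32) = Mul(Add(-157, Mul(-19, Rational(-1, 254))), -32) = Mul(Add(-157, Rational(19, 254)), -32) = Mul(Rational(-39859, 254), -32) = Rational(637744, 127)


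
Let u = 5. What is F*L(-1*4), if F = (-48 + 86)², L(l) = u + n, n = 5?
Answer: 14440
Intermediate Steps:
L(l) = 10 (L(l) = 5 + 5 = 10)
F = 1444 (F = 38² = 1444)
F*L(-1*4) = 1444*10 = 14440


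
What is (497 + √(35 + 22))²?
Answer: (497 + √57)² ≈ 2.5457e+5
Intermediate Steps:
(497 + √(35 + 22))² = (497 + √57)²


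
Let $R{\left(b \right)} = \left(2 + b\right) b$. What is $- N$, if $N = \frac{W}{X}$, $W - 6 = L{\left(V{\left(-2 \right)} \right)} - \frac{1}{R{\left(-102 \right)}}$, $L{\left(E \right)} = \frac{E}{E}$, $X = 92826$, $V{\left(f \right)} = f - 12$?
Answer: $- \frac{71399}{946825200} \approx -7.5409 \cdot 10^{-5}$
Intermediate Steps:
$V{\left(f \right)} = -12 + f$
$L{\left(E \right)} = 1$
$R{\left(b \right)} = b \left(2 + b\right)$
$W = \frac{71399}{10200}$ ($W = 6 + \left(1 - \frac{1}{\left(-102\right) \left(2 - 102\right)}\right) = 6 + \left(1 - \frac{1}{\left(-102\right) \left(-100\right)}\right) = 6 + \left(1 - \frac{1}{10200}\right) = 6 + \frac{10199}{10200} = \frac{71399}{10200} \approx 6.9999$)
$N = \frac{71399}{946825200}$ ($N = \frac{71399}{10200 \cdot 92826} = \frac{71399}{10200} \cdot \frac{1}{92826} = \frac{71399}{946825200} \approx 7.5409 \cdot 10^{-5}$)
$- N = \left(-1\right) \frac{71399}{946825200} = - \frac{71399}{946825200}$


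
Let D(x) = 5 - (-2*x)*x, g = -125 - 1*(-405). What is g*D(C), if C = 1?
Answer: 1960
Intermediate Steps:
g = 280 (g = -125 + 405 = 280)
D(x) = 5 + 2*x² (D(x) = 5 - (-2)*x² = 5 + 2*x²)
g*D(C) = 280*(5 + 2*1²) = 280*(5 + 2*1) = 280*(5 + 2) = 280*7 = 1960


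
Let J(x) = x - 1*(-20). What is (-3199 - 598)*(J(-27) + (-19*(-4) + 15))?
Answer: -318948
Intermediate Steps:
J(x) = 20 + x (J(x) = x + 20 = 20 + x)
(-3199 - 598)*(J(-27) + (-19*(-4) + 15)) = (-3199 - 598)*((20 - 27) + (-19*(-4) + 15)) = -3797*(-7 + (76 + 15)) = -3797*(-7 + 91) = -3797*84 = -318948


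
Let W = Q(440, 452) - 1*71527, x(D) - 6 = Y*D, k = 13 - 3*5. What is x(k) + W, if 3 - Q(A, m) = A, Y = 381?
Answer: -72720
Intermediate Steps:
Q(A, m) = 3 - A
k = -2 (k = 13 - 15 = -2)
x(D) = 6 + 381*D
W = -71964 (W = (3 - 1*440) - 1*71527 = (3 - 440) - 71527 = -437 - 71527 = -71964)
x(k) + W = (6 + 381*(-2)) - 71964 = (6 - 762) - 71964 = -756 - 71964 = -72720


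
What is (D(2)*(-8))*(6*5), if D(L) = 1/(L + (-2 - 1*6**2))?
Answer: 20/3 ≈ 6.6667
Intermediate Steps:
D(L) = 1/(-38 + L) (D(L) = 1/(L + (-2 - 1*36)) = 1/(L + (-2 - 36)) = 1/(L - 38) = 1/(-38 + L))
(D(2)*(-8))*(6*5) = (-8/(-38 + 2))*(6*5) = (-8/(-36))*30 = -1/36*(-8)*30 = (2/9)*30 = 20/3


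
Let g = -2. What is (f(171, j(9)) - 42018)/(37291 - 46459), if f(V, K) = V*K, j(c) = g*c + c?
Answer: 14519/3056 ≈ 4.7510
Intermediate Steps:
j(c) = -c (j(c) = -2*c + c = -c)
f(V, K) = K*V
(f(171, j(9)) - 42018)/(37291 - 46459) = (-1*9*171 - 42018)/(37291 - 46459) = (-9*171 - 42018)/(-9168) = (-1539 - 42018)*(-1/9168) = -43557*(-1/9168) = 14519/3056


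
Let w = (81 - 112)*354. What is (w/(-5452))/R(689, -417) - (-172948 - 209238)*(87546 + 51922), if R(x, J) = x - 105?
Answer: 84857072696948719/1591984 ≈ 5.3303e+10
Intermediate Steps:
R(x, J) = -105 + x
w = -10974 (w = -31*354 = -10974)
(w/(-5452))/R(689, -417) - (-172948 - 209238)*(87546 + 51922) = (-10974/(-5452))/(-105 + 689) - (-172948 - 209238)*(87546 + 51922) = -10974*(-1/5452)/584 - (-382186)*139468 = (5487/2726)*(1/584) - 1*(-53302717048) = 5487/1591984 + 53302717048 = 84857072696948719/1591984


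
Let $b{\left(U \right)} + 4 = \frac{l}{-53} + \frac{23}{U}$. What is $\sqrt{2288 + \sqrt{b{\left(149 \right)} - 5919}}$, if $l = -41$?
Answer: $\frac{\sqrt{142685649392 + 7897 i \sqrt{369315863891}}}{7897} \approx 47.84 + 0.8043 i$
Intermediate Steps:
$b{\left(U \right)} = - \frac{171}{53} + \frac{23}{U}$ ($b{\left(U \right)} = -4 + \left(- \frac{41}{-53} + \frac{23}{U}\right) = -4 + \left(\left(-41\right) \left(- \frac{1}{53}\right) + \frac{23}{U}\right) = -4 + \left(\frac{41}{53} + \frac{23}{U}\right) = - \frac{171}{53} + \frac{23}{U}$)
$\sqrt{2288 + \sqrt{b{\left(149 \right)} - 5919}} = \sqrt{2288 + \sqrt{\left(- \frac{171}{53} + \frac{23}{149}\right) - 5919}} = \sqrt{2288 + \sqrt{- \frac{24260}{7897} - 5919}} = \sqrt{2288 + \sqrt{- \frac{46766603}{7897}}} = \sqrt{2288 + \frac{i \sqrt{369315863891}}{7897}}$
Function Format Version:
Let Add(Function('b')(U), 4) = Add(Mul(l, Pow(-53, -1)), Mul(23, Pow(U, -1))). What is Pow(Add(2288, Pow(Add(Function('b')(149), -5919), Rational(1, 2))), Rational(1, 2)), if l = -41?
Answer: Mul(Rational(1, 7897), Pow(Add(142685649392, Mul(7897, I, Pow(369315863891, Rational(1, 2)))), Rational(1, 2))) ≈ Add(47.840, Mul(0.80430, I))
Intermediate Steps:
Function('b')(U) = Add(Rational(-171, 53), Mul(23, Pow(U, -1))) (Function('b')(U) = Add(-4, Add(Mul(-41, Pow(-53, -1)), Mul(23, Pow(U, -1)))) = Add(-4, Add(Mul(-41, Rational(-1, 53)), Mul(23, Pow(U, -1)))) = Add(-4, Add(Rational(41, 53), Mul(23, Pow(U, -1)))) = Add(Rational(-171, 53), Mul(23, Pow(U, -1))))
Pow(Add(2288, Pow(Add(Function('b')(149), -5919), Rational(1, 2))), Rational(1, 2)) = Pow(Add(2288, Pow(Add(Add(Rational(-171, 53), Mul(23, Pow(149, -1))), -5919), Rational(1, 2))), Rational(1, 2)) = Pow(Add(2288, Pow(Add(Add(Rational(-171, 53), Mul(23, Rational(1, 149))), -5919), Rational(1, 2))), Rational(1, 2)) = Pow(Add(2288, Pow(Add(Add(Rational(-171, 53), Rational(23, 149)), -5919), Rational(1, 2))), Rational(1, 2)) = Pow(Add(2288, Pow(Add(Rational(-24260, 7897), -5919), Rational(1, 2))), Rational(1, 2)) = Pow(Add(2288, Pow(Rational(-46766603, 7897), Rational(1, 2))), Rational(1, 2)) = Pow(Add(2288, Mul(Rational(1, 7897), I, Pow(369315863891, Rational(1, 2)))), Rational(1, 2))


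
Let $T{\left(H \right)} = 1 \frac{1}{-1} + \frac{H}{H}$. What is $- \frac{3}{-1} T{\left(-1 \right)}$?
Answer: $0$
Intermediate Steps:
$T{\left(H \right)} = 0$ ($T{\left(H \right)} = 1 \left(-1\right) + 1 = -1 + 1 = 0$)
$- \frac{3}{-1} T{\left(-1 \right)} = - \frac{3}{-1} \cdot 0 = \left(-3\right) \left(-1\right) 0 = 3 \cdot 0 = 0$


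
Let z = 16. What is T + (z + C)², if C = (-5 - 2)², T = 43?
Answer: 4268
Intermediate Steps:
C = 49 (C = (-7)² = 49)
T + (z + C)² = 43 + (16 + 49)² = 43 + 65² = 43 + 4225 = 4268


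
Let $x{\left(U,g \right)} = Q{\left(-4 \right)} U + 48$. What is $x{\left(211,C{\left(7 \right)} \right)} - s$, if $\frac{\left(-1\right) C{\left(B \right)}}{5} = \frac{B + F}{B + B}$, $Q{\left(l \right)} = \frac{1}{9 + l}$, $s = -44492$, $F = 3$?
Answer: $\frac{222911}{5} \approx 44582.0$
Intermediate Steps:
$C{\left(B \right)} = - \frac{5 \left(3 + B\right)}{2 B}$ ($C{\left(B \right)} = - 5 \frac{B + 3}{B + B} = - 5 \frac{3 + B}{2 B} = - \frac{5 \left(3 + B\right)}{2 B}$)
$x{\left(U,g \right)} = 48 + \frac{U}{5}$ ($x{\left(U,g \right)} = \frac{U}{9 - 4} + 48 = \frac{U}{5} + 48 = 48 + \frac{U}{5}$)
$x{\left(211,C{\left(7 \right)} \right)} - s = \left(48 + \frac{1}{5} \cdot 211\right) - -44492 = \left(48 + \frac{211}{5}\right) + 44492 = \frac{451}{5} + 44492 = \frac{222911}{5}$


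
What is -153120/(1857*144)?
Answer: -3190/5571 ≈ -0.57261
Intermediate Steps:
-153120/(1857*144) = -153120/267408 = -153120*1/267408 = -3190/5571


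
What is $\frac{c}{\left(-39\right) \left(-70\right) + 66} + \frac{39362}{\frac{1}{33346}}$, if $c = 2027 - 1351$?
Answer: $\frac{917483111317}{699} \approx 1.3126 \cdot 10^{9}$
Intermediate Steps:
$c = 676$ ($c = 2027 - 1351 = 676$)
$\frac{c}{\left(-39\right) \left(-70\right) + 66} + \frac{39362}{\frac{1}{33346}} = \frac{676}{\left(-39\right) \left(-70\right) + 66} + \frac{39362}{\frac{1}{33346}} = \frac{676}{2730 + 66} + 39362 \frac{1}{\frac{1}{33346}} = \frac{676}{2796} + 39362 \cdot 33346 = 676 \cdot \frac{1}{2796} + 1312565252 = \frac{169}{699} + 1312565252 = \frac{917483111317}{699}$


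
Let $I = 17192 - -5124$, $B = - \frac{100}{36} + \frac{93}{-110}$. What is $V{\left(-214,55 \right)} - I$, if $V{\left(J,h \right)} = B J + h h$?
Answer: $- \frac{9165236}{495} \approx -18516.0$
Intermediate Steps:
$B = - \frac{3587}{990}$ ($B = \left(-100\right) \frac{1}{36} + 93 \left(- \frac{1}{110}\right) = - \frac{25}{9} - \frac{93}{110} = - \frac{3587}{990} \approx -3.6232$)
$V{\left(J,h \right)} = h^{2} - \frac{3587 J}{990}$ ($V{\left(J,h \right)} = - \frac{3587 J}{990} + h h = - \frac{3587 J}{990} + h^{2} = h^{2} - \frac{3587 J}{990}$)
$I = 22316$ ($I = 17192 + 5124 = 22316$)
$V{\left(-214,55 \right)} - I = \left(55^{2} - - \frac{383809}{495}\right) - 22316 = \left(3025 + \frac{383809}{495}\right) - 22316 = \frac{1881184}{495} - 22316 = - \frac{9165236}{495}$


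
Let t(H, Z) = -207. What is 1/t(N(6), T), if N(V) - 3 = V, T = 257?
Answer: -1/207 ≈ -0.0048309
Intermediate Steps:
N(V) = 3 + V
1/t(N(6), T) = 1/(-207) = -1/207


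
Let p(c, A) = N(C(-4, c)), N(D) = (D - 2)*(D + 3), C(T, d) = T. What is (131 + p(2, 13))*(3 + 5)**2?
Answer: 8768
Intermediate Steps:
N(D) = (-2 + D)*(3 + D)
p(c, A) = 6 (p(c, A) = -6 - 4 + (-4)**2 = -6 - 4 + 16 = 6)
(131 + p(2, 13))*(3 + 5)**2 = (131 + 6)*(3 + 5)**2 = 137*8**2 = 137*64 = 8768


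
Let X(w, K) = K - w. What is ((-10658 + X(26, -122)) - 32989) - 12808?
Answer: -56603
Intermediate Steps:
((-10658 + X(26, -122)) - 32989) - 12808 = ((-10658 + (-122 - 1*26)) - 32989) - 12808 = ((-10658 + (-122 - 26)) - 32989) - 12808 = ((-10658 - 148) - 32989) - 12808 = (-10806 - 32989) - 12808 = -43795 - 12808 = -56603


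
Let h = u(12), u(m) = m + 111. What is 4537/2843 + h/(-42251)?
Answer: 191343098/120119593 ≈ 1.5929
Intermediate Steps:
u(m) = 111 + m
h = 123 (h = 111 + 12 = 123)
4537/2843 + h/(-42251) = 4537/2843 + 123/(-42251) = 4537*(1/2843) + 123*(-1/42251) = 4537/2843 - 123/42251 = 191343098/120119593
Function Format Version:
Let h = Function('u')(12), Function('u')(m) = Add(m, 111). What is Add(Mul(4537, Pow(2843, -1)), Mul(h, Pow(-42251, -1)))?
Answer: Rational(191343098, 120119593) ≈ 1.5929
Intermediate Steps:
Function('u')(m) = Add(111, m)
h = 123 (h = Add(111, 12) = 123)
Add(Mul(4537, Pow(2843, -1)), Mul(h, Pow(-42251, -1))) = Add(Mul(4537, Pow(2843, -1)), Mul(123, Pow(-42251, -1))) = Add(Mul(4537, Rational(1, 2843)), Mul(123, Rational(-1, 42251))) = Add(Rational(4537, 2843), Rational(-123, 42251)) = Rational(191343098, 120119593)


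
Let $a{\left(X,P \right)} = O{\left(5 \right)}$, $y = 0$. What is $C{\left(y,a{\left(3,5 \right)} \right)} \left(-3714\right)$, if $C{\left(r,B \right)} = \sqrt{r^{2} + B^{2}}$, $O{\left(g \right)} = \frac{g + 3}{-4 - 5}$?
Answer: $- \frac{9904}{3} \approx -3301.3$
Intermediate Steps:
$O{\left(g \right)} = - \frac{1}{3} - \frac{g}{9}$ ($O{\left(g \right)} = \frac{3 + g}{-9} = \left(3 + g\right) \left(- \frac{1}{9}\right) = - \frac{1}{3} - \frac{g}{9}$)
$a{\left(X,P \right)} = - \frac{8}{9}$ ($a{\left(X,P \right)} = - \frac{1}{3} - \frac{5}{9} = - \frac{8}{9}$)
$C{\left(r,B \right)} = \sqrt{B^{2} + r^{2}}$
$C{\left(y,a{\left(3,5 \right)} \right)} \left(-3714\right) = \sqrt{\left(- \frac{8}{9}\right)^{2} + 0^{2}} \left(-3714\right) = \sqrt{\frac{64}{81} + 0} \left(-3714\right) = \sqrt{\frac{64}{81}} \left(-3714\right) = \frac{8}{9} \left(-3714\right) = - \frac{9904}{3}$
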